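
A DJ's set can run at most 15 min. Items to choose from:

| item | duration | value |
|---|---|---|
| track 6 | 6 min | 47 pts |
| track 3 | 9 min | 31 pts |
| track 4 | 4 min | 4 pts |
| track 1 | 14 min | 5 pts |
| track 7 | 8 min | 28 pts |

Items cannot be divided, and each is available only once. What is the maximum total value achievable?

78 pts

This is a 0/1 knapsack; check combinations near the capacity.
- track 6+track 3: duration 6+9=15, value 47+31=78
- track 6+track 7: duration 6+8=14, value 47+28=75
- track 6+track 4: duration 6+4=10, value 47+4=51
Best: 78 pts.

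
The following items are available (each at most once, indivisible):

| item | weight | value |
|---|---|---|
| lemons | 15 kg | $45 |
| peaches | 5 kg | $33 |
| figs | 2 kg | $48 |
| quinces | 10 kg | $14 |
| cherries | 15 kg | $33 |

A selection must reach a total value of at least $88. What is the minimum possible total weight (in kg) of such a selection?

17

Subsets with value ≥ 88, sorted by total weight:
- peaches+figs+quinces: weight 17, value 95
- lemons+figs: weight 17, value 93
- lemons+peaches+figs: weight 22, value 126
Minimum weight: 17 kg.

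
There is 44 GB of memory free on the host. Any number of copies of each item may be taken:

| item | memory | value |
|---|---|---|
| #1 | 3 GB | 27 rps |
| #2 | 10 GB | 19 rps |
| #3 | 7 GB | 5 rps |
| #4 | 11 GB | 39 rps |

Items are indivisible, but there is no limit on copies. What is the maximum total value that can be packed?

378 rps

Best value-per-unit is #1 at 27/3, and filling with it alone uses memory 14×3=42. No mix of the others beats 14×27 = 378.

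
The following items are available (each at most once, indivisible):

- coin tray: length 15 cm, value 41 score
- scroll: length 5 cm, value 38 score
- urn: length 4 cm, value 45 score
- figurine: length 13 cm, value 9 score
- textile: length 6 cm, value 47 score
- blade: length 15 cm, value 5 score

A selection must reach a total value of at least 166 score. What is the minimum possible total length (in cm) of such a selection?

30

Subsets with value ≥ 166, sorted by total length:
- coin tray+scroll+urn+textile: length 30, value 171
- coin tray+scroll+urn+figurine+textile: length 43, value 180
- coin tray+scroll+urn+textile+blade: length 45, value 176
Minimum length: 30 cm.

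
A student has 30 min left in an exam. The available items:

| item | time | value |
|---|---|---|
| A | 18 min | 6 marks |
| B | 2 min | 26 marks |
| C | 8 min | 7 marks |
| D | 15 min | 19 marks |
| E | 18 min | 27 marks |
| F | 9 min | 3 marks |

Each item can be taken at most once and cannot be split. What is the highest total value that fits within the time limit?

This is a 0/1 knapsack; check combinations near the capacity.
- B+C+E: time 2+8+18=28, value 26+7+27=60
- B+E+F: time 2+18+9=29, value 26+27+3=56
- B+E: time 2+18=20, value 26+27=53
Best: 60 marks.

60 marks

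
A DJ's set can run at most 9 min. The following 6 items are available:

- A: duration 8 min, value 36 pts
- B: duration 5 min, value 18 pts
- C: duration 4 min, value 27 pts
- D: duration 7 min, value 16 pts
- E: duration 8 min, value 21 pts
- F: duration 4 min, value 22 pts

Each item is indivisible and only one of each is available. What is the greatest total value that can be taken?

49 pts

Check high-value combinations within 9 min:
- C+F: duration 4+4=8, value 27+22=49
- B+C: duration 5+4=9, value 18+27=45
- B+F: duration 5+4=9, value 18+22=40
- A: duration 8, value 36
Best: 49 pts.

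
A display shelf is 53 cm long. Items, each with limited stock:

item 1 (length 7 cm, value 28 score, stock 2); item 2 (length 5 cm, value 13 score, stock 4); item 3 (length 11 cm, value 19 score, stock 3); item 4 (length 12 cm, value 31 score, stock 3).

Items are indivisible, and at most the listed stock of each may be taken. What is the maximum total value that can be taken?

Best selections within length 53 and stock limits:
- 2×item 1 + 3×item 2 + 2×item 4: length 53, value 157
- 2×item 1 + 3×item 4: length 50, value 149
Best: 157 score.

157 score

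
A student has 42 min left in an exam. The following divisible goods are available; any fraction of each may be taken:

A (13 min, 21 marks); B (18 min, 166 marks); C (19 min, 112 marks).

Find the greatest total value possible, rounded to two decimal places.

286.08

Take in order of value per unit:
- B (166/18 per unit): all 18 → value 166, running total 166.00
- C (112/19 per unit): all 19 → value 112, running total 278.00
- A (21/13 per unit): 5 of 13 → value 5×21/13 = 8.0769, running total 286.08
Total 286.08.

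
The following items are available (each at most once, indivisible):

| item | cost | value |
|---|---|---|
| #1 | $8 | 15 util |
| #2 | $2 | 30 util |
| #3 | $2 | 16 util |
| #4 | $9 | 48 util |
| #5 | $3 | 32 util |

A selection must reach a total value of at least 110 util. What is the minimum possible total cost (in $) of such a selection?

Subsets with value ≥ 110, sorted by total cost:
- #2+#4+#5: cost 14, value 110
- #2+#3+#4+#5: cost 16, value 126
- #1+#2+#4+#5: cost 22, value 125
Minimum cost: 14 $.

14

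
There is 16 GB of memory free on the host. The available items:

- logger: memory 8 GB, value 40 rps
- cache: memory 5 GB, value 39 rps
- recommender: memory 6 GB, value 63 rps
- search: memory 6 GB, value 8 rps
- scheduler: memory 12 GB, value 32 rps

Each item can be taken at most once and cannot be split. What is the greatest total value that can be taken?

Check high-value combinations within 16 GB:
- logger+recommender: memory 8+6=14, value 40+63=103
- cache+recommender: memory 5+6=11, value 39+63=102
- logger+cache: memory 8+5=13, value 40+39=79
- recommender+search: memory 6+6=12, value 63+8=71
- recommender: memory 6, value 63
Best: 103 rps.

103 rps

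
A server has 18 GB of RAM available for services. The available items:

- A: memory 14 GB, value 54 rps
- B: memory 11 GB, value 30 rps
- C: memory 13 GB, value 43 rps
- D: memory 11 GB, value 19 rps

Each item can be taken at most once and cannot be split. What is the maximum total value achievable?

54 rps

Check high-value combinations within 18 GB:
- A: memory 14, value 54
- C: memory 13, value 43
- B: memory 11, value 30
- D: memory 11, value 19
Best: 54 rps.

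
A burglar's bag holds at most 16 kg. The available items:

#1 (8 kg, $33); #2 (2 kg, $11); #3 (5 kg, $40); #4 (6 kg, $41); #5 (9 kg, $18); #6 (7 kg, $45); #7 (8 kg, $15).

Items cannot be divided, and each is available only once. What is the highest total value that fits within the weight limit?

Check high-value combinations within 16 kg:
- #2+#4+#6: weight 2+6+7=15, value 11+41+45=97
- #2+#3+#6: weight 2+5+7=14, value 11+40+45=96
- #2+#3+#4: weight 2+5+6=13, value 11+40+41=92
Best: $97.

$97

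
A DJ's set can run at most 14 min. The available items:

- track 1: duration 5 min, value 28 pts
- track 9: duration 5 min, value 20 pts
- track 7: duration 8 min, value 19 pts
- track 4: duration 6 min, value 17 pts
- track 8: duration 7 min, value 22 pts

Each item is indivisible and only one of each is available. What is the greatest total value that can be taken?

50 pts

Check high-value combinations within 14 min:
- track 1+track 8: duration 5+7=12, value 28+22=50
- track 1+track 9: duration 5+5=10, value 28+20=48
- track 1+track 7: duration 5+8=13, value 28+19=47
- track 1+track 4: duration 5+6=11, value 28+17=45
Best: 50 pts.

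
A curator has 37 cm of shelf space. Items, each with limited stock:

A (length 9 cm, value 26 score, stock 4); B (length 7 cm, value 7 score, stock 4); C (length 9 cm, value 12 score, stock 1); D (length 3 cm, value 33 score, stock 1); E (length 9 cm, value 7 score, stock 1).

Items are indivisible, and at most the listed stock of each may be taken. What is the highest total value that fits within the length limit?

118 score

Top feasible selections:
- 3×A + 1×B + 1×D: length 37, value 118
- 3×A + 1×D: length 30, value 111
Best: 118 score.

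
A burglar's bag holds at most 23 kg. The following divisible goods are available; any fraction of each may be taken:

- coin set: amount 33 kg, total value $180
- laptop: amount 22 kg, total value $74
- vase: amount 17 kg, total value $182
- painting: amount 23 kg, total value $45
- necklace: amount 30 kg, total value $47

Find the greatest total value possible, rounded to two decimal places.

Take in order of value per unit:
- vase (182/17 per unit): all 17 → value 182, running total 182.00
- coin set (180/33 per unit): 6 of 33 → value 6×180/33 = 32.7273, running total 214.73
Total 214.73.

214.73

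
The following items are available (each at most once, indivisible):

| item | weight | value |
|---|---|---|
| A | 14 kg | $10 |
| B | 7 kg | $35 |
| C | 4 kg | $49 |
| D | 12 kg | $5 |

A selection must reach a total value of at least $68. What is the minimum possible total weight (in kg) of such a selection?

Subsets with value ≥ 68, sorted by total weight:
- B+C: weight 11, value 84
- B+C+D: weight 23, value 89
Minimum weight: 11 kg.

11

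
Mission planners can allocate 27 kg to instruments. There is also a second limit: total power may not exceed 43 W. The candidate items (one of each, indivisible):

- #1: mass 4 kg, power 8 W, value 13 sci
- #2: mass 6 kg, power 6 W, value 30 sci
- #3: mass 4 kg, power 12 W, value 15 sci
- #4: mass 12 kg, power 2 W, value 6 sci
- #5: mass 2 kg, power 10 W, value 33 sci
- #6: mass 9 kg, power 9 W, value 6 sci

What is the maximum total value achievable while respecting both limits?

91 sci

Feasible sets respecting both limits:
- #1+#2+#3+#5: mass 16, power 36, value 91
- #2+#3+#4+#5: mass 24, power 30, value 84
- #2+#3+#5+#6: mass 21, power 37, value 84
Best: 91 sci.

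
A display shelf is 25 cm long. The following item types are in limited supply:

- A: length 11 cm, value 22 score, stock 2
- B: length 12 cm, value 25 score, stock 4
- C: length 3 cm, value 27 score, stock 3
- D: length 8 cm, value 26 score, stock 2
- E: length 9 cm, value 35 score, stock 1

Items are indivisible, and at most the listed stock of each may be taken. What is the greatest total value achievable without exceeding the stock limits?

133 score

Top feasible selections:
- 3×C + 2×D: length 25, value 133
- 3×C + 1×E: length 18, value 116
- 2×C + 1×D + 1×E: length 23, value 115
Best: 133 score.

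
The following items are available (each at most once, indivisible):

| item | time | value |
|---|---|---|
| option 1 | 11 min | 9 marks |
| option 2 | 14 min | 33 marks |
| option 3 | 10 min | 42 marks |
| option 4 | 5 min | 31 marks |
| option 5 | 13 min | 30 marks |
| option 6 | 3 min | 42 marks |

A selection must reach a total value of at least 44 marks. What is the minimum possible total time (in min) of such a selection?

8

Subsets with value ≥ 44, sorted by total time:
- option 4+option 6: time 8, value 73
- option 3+option 6: time 13, value 84
- option 1+option 6: time 14, value 51
Minimum time: 8 min.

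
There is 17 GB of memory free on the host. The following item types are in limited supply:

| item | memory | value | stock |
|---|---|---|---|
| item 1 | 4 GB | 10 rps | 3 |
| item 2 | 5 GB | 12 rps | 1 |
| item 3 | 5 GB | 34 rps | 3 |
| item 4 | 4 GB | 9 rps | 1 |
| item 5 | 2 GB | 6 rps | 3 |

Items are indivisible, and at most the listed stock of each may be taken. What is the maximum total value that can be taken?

108 rps

Best selections within memory 17 and stock limits:
- 3×item 3 + 1×item 5: memory 17, value 108
- 3×item 3: memory 15, value 102
- 2×item 3 + 3×item 5: memory 16, value 86
Best: 108 rps.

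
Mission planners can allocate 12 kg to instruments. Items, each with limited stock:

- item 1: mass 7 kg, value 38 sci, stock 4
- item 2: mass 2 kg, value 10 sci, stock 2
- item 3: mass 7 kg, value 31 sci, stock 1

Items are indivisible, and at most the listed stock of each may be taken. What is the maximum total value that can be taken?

Best selections within mass 12 and stock limits:
- 1×item 1 + 2×item 2: mass 11, value 58
- 2×item 2 + 1×item 3: mass 11, value 51
- 1×item 1 + 1×item 2: mass 9, value 48
- 1×item 2 + 1×item 3: mass 9, value 41
Best: 58 sci.

58 sci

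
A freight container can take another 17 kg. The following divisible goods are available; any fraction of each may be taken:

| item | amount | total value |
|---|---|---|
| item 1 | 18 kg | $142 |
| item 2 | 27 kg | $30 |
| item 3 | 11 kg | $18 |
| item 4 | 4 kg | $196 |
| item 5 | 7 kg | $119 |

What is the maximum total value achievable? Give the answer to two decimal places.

Take in order of value per unit:
- item 4 (196/4 per unit): all 4 → value 196, running total 196.00
- item 5 (119/7 per unit): all 7 → value 119, running total 315.00
- item 1 (142/18 per unit): 6 of 18 → value 6×142/18 = 47.3333, running total 362.33
Total 362.33.

362.33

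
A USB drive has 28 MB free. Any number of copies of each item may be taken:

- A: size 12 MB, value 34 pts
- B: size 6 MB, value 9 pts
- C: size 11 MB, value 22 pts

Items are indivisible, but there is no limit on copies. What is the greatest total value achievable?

Best value-per-unit is A at 34/12, and filling with it alone uses size 2×12=24. No mix of the others beats 2×34 = 68.

68 pts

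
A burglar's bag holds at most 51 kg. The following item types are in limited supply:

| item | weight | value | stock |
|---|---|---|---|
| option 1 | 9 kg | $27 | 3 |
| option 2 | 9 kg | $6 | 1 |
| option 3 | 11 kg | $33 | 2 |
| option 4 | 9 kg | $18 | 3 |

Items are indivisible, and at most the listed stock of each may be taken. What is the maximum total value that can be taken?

$147

Best selections within weight 51 and stock limits:
- 3×option 1 + 2×option 3: weight 49, value 147
- 2×option 1 + 2×option 3 + 1×option 4: weight 49, value 138
Best: $147.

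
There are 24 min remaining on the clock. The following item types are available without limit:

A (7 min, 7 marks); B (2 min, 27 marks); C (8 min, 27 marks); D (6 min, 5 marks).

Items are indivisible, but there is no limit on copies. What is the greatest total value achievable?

Best value-per-unit is B at 27/2, and filling with it alone uses time 12×2=24. No mix of the others beats 12×27 = 324.

324 marks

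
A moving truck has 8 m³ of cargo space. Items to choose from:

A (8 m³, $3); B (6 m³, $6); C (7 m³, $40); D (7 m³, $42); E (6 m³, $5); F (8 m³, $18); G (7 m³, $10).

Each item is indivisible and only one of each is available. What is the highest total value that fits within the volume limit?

Check high-value combinations within 8 m³:
- D: volume 7, value 42
- C: volume 7, value 40
- F: volume 8, value 18
Best: $42.

$42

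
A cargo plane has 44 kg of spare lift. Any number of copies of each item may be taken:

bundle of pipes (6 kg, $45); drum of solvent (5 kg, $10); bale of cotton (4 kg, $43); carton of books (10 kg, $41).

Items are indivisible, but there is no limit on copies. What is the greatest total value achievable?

Best value-per-unit is bale of cotton at 43/4, and filling with it alone uses weight 11×4=44. No mix of the others beats 11×43 = 473.

$473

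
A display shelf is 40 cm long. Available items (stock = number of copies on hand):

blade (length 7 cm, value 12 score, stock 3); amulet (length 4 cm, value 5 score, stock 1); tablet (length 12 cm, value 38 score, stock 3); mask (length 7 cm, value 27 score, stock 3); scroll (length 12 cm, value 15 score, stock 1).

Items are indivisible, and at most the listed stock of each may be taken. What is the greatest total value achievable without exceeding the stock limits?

131 score

Top feasible selections:
- 1×blade + 1×tablet + 3×mask: length 40, value 131
- 2×tablet + 2×mask: length 38, value 130
- 1×amulet + 1×tablet + 3×mask: length 37, value 124
- 1×tablet + 3×mask: length 33, value 119
Best: 131 score.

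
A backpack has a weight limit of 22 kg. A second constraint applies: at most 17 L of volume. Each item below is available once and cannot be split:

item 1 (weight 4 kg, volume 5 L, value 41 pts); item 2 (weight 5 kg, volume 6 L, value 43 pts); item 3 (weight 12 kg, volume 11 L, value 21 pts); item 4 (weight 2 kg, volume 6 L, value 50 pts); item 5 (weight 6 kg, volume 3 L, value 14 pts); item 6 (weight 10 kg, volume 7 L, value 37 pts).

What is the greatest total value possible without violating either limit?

134 pts

Feasible sets respecting both limits:
- item 1+item 2+item 4: weight 11, volume 17, value 134
- item 2+item 4+item 5: weight 13, volume 15, value 107
- item 1+item 4+item 5: weight 12, volume 14, value 105
Best: 134 pts.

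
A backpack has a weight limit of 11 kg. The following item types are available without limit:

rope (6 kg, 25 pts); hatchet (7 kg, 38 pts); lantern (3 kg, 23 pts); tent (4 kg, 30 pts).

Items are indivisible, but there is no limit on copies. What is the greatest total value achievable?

Best value-per-unit is lantern at 23/3; filling with it alone gives 3×23 = 69.
Optimal mix: 1×lantern + 2×tent → weight 11, value 83.

83 pts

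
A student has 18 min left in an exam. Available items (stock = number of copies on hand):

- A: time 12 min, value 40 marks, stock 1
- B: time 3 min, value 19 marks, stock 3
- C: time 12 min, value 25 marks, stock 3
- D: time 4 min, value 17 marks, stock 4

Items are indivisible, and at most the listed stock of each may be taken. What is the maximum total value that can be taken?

Best selections within time 18 and stock limits:
- 3×B + 2×D: time 17, value 91
- 2×B + 3×D: time 18, value 89
- 1×A + 2×B: time 18, value 78
Best: 91 marks.

91 marks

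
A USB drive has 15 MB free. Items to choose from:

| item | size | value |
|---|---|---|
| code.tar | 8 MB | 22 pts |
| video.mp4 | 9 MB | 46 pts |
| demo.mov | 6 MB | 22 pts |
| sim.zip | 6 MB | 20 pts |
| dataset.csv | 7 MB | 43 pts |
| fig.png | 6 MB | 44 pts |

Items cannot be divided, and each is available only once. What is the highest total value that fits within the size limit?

Check high-value combinations within 15 MB:
- video.mp4+fig.png: size 9+6=15, value 46+44=90
- dataset.csv+fig.png: size 7+6=13, value 43+44=87
- video.mp4+demo.mov: size 9+6=15, value 46+22=68
Best: 90 pts.

90 pts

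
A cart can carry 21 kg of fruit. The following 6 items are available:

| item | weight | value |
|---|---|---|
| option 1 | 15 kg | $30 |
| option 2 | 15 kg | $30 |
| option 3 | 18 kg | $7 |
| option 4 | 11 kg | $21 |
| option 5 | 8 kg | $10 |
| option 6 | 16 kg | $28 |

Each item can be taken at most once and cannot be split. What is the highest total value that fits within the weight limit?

This is a 0/1 knapsack; check combinations near the capacity.
- option 4+option 5: weight 11+8=19, value 21+10=31
- option 1: weight 15, value 30
- option 2: weight 15, value 30
- option 6: weight 16, value 28
- option 4: weight 11, value 21
Best: $31.

$31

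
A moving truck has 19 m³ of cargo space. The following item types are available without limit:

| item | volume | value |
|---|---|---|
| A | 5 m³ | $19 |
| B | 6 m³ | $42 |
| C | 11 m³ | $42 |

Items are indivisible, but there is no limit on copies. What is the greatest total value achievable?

$126

Best value-per-unit is B at 42/6, and filling with it alone uses volume 3×6=18. No mix of the others beats 3×42 = 126.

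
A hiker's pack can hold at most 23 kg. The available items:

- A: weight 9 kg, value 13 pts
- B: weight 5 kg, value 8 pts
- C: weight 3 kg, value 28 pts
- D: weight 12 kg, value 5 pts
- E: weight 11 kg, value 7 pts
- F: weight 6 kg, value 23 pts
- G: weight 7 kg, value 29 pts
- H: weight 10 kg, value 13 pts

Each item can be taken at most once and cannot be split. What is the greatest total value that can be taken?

88 pts

Check high-value combinations within 23 kg:
- B+C+F+G: weight 5+3+6+7=21, value 8+28+23+29=88
- C+F+G: weight 3+6+7=16, value 28+23+29=80
- A+B+C+F: weight 9+5+3+6=23, value 13+8+28+23=72
Best: 88 pts.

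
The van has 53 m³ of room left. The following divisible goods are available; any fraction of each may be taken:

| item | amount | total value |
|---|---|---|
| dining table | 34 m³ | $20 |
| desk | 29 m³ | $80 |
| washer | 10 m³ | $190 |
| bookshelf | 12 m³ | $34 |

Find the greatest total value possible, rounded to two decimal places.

Take in order of value per unit:
- washer (190/10 per unit): all 10 → value 190, running total 190.00
- bookshelf (34/12 per unit): all 12 → value 34, running total 224.00
- desk (80/29 per unit): all 29 → value 80, running total 304.00
- dining table (20/34 per unit): 2 of 34 → value 2×20/34 = 1.1765, running total 305.18
Total 305.18.

305.18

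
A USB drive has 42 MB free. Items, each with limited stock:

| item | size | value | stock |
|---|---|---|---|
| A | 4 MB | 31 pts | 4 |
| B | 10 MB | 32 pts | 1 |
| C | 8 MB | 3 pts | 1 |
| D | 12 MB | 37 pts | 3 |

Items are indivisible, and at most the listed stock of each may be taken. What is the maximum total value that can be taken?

198 pts

Best selections within size 42 and stock limits:
- 4×A + 2×D: size 40, value 198
- 4×A + 1×B + 1×D: size 38, value 193
- 2×A + 1×B + 2×D: size 42, value 168
- 3×A + 2×D: size 36, value 167
Best: 198 pts.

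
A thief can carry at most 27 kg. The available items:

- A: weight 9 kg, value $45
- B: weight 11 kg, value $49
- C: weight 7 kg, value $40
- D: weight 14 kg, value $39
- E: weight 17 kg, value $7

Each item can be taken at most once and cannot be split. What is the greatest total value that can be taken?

$134

This is a 0/1 knapsack; check combinations near the capacity.
- A+B+C: weight 9+11+7=27, value 45+49+40=134
- A+B: weight 9+11=20, value 45+49=94
- B+C: weight 11+7=18, value 49+40=89
Best: $134.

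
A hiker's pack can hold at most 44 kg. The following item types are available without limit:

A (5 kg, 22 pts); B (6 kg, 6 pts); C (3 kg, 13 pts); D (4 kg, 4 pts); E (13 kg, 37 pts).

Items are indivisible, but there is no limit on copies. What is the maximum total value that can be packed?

Best value-per-unit is A at 22/5; filling with it alone gives 8×22 = 176.
Optimal mix: 7×A + 3×C → weight 44, value 193.

193 pts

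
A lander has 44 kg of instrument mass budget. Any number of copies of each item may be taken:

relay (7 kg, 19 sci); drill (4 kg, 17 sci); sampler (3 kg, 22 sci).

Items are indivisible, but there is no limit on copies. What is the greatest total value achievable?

308 sci

Best value-per-unit is sampler at 22/3, and filling with it alone uses mass 14×3=42. No mix of the others beats 14×22 = 308.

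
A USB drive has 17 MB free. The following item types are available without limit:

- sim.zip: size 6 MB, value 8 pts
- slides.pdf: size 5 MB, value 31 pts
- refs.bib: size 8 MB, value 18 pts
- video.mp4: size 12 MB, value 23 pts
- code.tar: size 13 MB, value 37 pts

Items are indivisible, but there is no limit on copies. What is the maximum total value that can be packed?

93 pts

Best value-per-unit is slides.pdf at 31/5, and filling with it alone uses size 3×5=15. No mix of the others beats 3×31 = 93.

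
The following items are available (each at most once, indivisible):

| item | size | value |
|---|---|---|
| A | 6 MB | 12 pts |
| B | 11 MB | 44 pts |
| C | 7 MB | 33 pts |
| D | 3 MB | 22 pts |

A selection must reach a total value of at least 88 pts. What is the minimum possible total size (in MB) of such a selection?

21

Subsets with value ≥ 88, sorted by total size:
- B+C+D: size 21, value 99
- A+B+C: size 24, value 89
- A+B+C+D: size 27, value 111
Minimum size: 21 MB.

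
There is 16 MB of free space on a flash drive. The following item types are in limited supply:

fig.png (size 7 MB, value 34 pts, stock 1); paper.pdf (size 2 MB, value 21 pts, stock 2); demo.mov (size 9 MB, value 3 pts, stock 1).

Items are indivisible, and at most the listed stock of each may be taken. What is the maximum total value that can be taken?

Top feasible selections:
- 1×fig.png + 2×paper.pdf: size 11, value 76
- 1×fig.png + 1×paper.pdf: size 9, value 55
- 2×paper.pdf + 1×demo.mov: size 13, value 45
Best: 76 pts.

76 pts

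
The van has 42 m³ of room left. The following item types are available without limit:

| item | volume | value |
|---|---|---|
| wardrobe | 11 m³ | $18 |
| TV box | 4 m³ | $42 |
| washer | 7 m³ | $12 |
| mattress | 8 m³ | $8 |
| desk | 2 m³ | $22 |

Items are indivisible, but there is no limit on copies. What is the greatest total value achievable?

Best value-per-unit is desk at 22/2, and filling with it alone uses volume 21×2=42. No mix of the others beats 21×22 = 462.

$462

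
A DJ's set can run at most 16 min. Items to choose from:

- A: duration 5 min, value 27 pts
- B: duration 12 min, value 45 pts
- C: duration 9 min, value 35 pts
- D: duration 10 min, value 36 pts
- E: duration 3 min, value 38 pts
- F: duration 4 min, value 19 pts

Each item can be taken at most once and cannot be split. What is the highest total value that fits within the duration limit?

92 pts

Check high-value combinations within 16 min:
- C+E+F: duration 9+3+4=16, value 35+38+19=92
- A+E+F: duration 5+3+4=12, value 27+38+19=84
- B+E: duration 12+3=15, value 45+38=83
- D+E: duration 10+3=13, value 36+38=74
Best: 92 pts.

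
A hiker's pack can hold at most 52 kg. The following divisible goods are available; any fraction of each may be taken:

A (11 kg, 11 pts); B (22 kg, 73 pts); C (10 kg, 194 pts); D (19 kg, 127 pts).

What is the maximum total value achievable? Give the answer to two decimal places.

Take in order of value per unit:
- C (194/10 per unit): all 10 → value 194, running total 194.00
- D (127/19 per unit): all 19 → value 127, running total 321.00
- B (73/22 per unit): all 22 → value 73, running total 394.00
- A (11/11 per unit): 1 of 11 → value 1×11/11 = 1.0000, running total 395.00
Total 395.00.

395.00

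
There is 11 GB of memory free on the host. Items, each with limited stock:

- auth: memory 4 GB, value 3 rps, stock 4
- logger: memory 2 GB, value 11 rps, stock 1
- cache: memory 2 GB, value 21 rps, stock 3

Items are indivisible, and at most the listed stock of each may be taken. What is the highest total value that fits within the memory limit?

74 rps

Best selections within memory 11 and stock limits:
- 1×logger + 3×cache: memory 8, value 74
- 1×auth + 3×cache: memory 10, value 66
Best: 74 rps.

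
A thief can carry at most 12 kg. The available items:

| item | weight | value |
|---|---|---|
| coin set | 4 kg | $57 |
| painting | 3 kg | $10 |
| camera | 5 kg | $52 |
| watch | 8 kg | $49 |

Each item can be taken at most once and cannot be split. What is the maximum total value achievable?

$119

Check high-value combinations within 12 kg:
- coin set+painting+camera: weight 4+3+5=12, value 57+10+52=119
- coin set+camera: weight 4+5=9, value 57+52=109
- coin set+watch: weight 4+8=12, value 57+49=106
- coin set+painting: weight 4+3=7, value 57+10=67
- painting+camera: weight 3+5=8, value 10+52=62
Best: $119.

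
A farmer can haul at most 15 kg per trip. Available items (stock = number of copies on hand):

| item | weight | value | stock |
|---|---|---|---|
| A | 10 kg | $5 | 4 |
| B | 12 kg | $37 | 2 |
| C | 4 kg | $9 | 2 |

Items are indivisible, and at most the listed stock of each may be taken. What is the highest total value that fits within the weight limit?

Best selections within weight 15 and stock limits:
- 1×B: weight 12, value 37
- 2×C: weight 8, value 18
Best: $37.

$37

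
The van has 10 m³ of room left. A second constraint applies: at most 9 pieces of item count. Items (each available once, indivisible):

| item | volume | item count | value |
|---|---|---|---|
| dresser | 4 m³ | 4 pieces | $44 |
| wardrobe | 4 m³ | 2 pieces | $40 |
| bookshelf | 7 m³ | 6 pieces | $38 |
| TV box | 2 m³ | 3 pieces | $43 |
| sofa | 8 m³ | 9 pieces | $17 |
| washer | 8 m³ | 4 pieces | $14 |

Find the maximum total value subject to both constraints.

Feasible sets respecting both limits:
- dresser+wardrobe+TV box: volume 10, item count 9, value 127
- dresser+TV box: volume 6, item count 7, value 87
- dresser+wardrobe: volume 8, item count 6, value 84
- wardrobe+TV box: volume 6, item count 5, value 83
Best: $127.

$127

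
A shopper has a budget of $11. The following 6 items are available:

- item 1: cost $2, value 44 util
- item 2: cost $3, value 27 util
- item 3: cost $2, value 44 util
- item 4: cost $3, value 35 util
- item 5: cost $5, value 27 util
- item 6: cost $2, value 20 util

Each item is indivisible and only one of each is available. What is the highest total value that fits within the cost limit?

This is a 0/1 knapsack; check combinations near the capacity.
- item 1+item 2+item 3+item 4: cost 2+3+2+3=10, value 44+27+44+35=150
- item 1+item 3+item 4+item 6: cost 2+2+3+2=9, value 44+44+35+20=143
- item 1+item 2+item 3+item 6: cost 2+3+2+2=9, value 44+27+44+20=135
- item 1+item 3+item 5+item 6: cost 2+2+5+2=11, value 44+44+27+20=135
- item 1+item 2+item 4+item 6: cost 2+3+3+2=10, value 44+27+35+20=126
Best: 150 util.

150 util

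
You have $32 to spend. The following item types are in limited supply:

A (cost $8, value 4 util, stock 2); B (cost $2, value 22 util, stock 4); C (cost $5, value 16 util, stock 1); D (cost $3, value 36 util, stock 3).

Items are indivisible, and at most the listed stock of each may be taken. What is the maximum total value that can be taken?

216 util

Best selections within cost 32 and stock limits:
- 1×A + 4×B + 1×C + 3×D: cost 30, value 216
- 4×B + 1×C + 3×D: cost 22, value 212
Best: 216 util.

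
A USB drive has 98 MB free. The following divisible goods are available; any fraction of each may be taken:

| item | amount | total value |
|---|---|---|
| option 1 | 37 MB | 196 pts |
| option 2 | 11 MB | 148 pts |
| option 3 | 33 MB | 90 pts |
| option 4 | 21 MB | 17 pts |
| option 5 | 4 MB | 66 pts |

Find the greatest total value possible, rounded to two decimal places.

Take in order of value per unit:
- option 5 (66/4 per unit): all 4 → value 66, running total 66.00
- option 2 (148/11 per unit): all 11 → value 148, running total 214.00
- option 1 (196/37 per unit): all 37 → value 196, running total 410.00
- option 3 (90/33 per unit): all 33 → value 90, running total 500.00
- option 4 (17/21 per unit): 13 of 21 → value 13×17/21 = 10.5238, running total 510.52
Total 510.52.

510.52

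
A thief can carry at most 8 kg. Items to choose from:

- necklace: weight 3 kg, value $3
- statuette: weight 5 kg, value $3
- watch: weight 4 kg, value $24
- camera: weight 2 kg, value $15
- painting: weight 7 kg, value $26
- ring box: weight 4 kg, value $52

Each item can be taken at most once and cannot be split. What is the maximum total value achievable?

Check high-value combinations within 8 kg:
- watch+ring box: weight 4+4=8, value 24+52=76
- camera+ring box: weight 2+4=6, value 15+52=67
- necklace+ring box: weight 3+4=7, value 3+52=55
- ring box: weight 4, value 52
Best: $76.

$76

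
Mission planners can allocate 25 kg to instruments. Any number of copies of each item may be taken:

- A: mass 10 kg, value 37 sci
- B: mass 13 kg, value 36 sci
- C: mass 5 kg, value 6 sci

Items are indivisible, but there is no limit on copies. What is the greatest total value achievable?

80 sci

Best value-per-unit is A at 37/10; filling with it alone gives 2×37 = 74.
Optimal mix: 2×A + 1×C → mass 25, value 80.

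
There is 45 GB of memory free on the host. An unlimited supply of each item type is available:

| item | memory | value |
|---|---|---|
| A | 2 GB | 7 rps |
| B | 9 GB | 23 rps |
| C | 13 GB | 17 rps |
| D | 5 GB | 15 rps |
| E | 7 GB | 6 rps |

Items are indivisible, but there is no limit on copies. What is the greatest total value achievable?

155 rps

Best value-per-unit is A at 7/2; filling with it alone gives 22×7 = 154.
Optimal mix: 20×A + 1×D → memory 45, value 155.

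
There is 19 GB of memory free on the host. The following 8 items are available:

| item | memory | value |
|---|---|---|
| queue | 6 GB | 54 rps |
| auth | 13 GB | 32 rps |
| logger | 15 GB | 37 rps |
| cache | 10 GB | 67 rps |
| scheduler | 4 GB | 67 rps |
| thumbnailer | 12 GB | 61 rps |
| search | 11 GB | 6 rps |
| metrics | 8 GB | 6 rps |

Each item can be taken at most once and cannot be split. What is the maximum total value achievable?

Check high-value combinations within 19 GB:
- cache+scheduler: memory 10+4=14, value 67+67=134
- scheduler+thumbnailer: memory 4+12=16, value 67+61=128
- queue+scheduler+metrics: memory 6+4+8=18, value 54+67+6=127
- queue+scheduler: memory 6+4=10, value 54+67=121
Best: 134 rps.

134 rps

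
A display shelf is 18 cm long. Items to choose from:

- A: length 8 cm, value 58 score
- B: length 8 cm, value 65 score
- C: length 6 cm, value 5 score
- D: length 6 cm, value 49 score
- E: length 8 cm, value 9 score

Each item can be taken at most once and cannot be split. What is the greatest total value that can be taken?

123 score

Check high-value combinations within 18 cm:
- A+B: length 8+8=16, value 58+65=123
- B+D: length 8+6=14, value 65+49=114
- A+D: length 8+6=14, value 58+49=107
- B+E: length 8+8=16, value 65+9=74
- B+C: length 8+6=14, value 65+5=70
Best: 123 score.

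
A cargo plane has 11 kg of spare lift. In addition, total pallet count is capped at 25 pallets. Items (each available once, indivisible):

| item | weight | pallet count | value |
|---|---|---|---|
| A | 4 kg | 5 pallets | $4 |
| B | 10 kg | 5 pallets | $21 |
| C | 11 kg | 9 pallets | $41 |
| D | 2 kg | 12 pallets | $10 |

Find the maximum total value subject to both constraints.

$41

Feasible sets respecting both limits:
- C: weight 11, pallet count 9, value 41
- B: weight 10, pallet count 5, value 21
- A+D: weight 6, pallet count 17, value 14
- D: weight 2, pallet count 12, value 10
Best: $41.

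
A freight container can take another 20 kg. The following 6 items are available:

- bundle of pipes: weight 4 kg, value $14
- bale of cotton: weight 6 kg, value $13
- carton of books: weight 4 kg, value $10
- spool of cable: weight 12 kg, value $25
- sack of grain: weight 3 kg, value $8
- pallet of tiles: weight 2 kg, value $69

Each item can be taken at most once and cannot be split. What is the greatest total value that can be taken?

Check high-value combinations within 20 kg:
- bundle of pipes+bale of cotton+carton of books+sack of grain+pallet of tiles: weight 4+6+4+3+2=19, value 14+13+10+8+69=114
- bundle of pipes+spool of cable+pallet of tiles: weight 4+12+2=18, value 14+25+69=108
- bale of cotton+spool of cable+pallet of tiles: weight 6+12+2=20, value 13+25+69=107
- bundle of pipes+bale of cotton+carton of books+pallet of tiles: weight 4+6+4+2=16, value 14+13+10+69=106
- bundle of pipes+bale of cotton+sack of grain+pallet of tiles: weight 4+6+3+2=15, value 14+13+8+69=104
Best: $114.

$114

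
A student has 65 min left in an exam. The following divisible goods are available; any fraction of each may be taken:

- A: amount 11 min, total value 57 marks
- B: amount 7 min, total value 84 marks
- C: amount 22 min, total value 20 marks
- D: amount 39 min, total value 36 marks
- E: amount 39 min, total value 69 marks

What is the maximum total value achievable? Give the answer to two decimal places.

217.38

Take in order of value per unit:
- B (84/7 per unit): all 7 → value 84, running total 84.00
- A (57/11 per unit): all 11 → value 57, running total 141.00
- E (69/39 per unit): all 39 → value 69, running total 210.00
- D (36/39 per unit): 8 of 39 → value 8×36/39 = 7.3846, running total 217.38
Total 217.38.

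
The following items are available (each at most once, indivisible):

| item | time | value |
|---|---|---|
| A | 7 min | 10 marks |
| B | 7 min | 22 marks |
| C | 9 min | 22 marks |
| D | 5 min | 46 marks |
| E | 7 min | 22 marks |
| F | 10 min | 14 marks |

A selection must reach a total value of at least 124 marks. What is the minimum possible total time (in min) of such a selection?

38

Subsets with value ≥ 124, sorted by total time:
- B+C+D+E+F: time 38, value 126
- A+B+C+D+E+F: time 45, value 136
Minimum time: 38 min.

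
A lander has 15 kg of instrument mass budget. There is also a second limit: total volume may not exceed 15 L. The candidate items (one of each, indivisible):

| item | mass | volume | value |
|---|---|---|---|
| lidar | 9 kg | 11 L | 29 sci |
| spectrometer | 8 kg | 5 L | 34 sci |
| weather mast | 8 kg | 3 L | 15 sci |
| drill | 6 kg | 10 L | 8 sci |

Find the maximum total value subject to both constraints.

42 sci

Feasible sets respecting both limits:
- spectrometer+drill: mass 14, volume 15, value 42
- spectrometer: mass 8, volume 5, value 34
- lidar: mass 9, volume 11, value 29
- weather mast+drill: mass 14, volume 13, value 23
Best: 42 sci.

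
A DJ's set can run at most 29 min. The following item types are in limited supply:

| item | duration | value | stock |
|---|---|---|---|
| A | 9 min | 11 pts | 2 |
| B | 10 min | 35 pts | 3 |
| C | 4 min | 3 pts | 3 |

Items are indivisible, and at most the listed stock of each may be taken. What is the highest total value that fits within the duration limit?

81 pts

Top feasible selections:
- 1×A + 2×B: duration 29, value 81
- 2×B + 2×C: duration 28, value 76
- 2×B + 1×C: duration 24, value 73
Best: 81 pts.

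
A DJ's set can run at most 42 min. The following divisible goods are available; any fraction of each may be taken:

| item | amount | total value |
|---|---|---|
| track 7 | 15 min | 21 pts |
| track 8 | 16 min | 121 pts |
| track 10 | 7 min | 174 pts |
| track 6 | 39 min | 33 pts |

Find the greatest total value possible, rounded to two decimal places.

Take in order of value per unit:
- track 10 (174/7 per unit): all 7 → value 174, running total 174.00
- track 8 (121/16 per unit): all 16 → value 121, running total 295.00
- track 7 (21/15 per unit): all 15 → value 21, running total 316.00
- track 6 (33/39 per unit): 4 of 39 → value 4×33/39 = 3.3846, running total 319.38
Total 319.38.

319.38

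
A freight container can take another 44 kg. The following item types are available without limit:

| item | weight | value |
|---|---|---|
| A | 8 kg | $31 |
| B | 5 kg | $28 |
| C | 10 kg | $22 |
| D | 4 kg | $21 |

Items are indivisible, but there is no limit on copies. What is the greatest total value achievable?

$245

Best value-per-unit is B at 28/5; filling with it alone gives 8×28 = 224.
Optimal mix: 8×B + 1×D → weight 44, value 245.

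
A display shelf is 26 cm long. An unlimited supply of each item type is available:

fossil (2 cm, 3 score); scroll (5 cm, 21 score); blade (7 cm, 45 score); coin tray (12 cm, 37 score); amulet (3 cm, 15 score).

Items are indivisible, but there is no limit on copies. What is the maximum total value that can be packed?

156 score

Best value-per-unit is blade at 45/7; filling with it alone gives 3×45 = 135.
Optimal mix: 1×scroll + 3×blade → length 26, value 156.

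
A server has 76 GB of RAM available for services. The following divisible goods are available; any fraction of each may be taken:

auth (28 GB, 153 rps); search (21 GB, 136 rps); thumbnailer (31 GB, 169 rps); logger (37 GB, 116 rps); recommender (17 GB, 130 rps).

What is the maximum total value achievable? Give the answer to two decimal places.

473.52

Take in order of value per unit:
- recommender (130/17 per unit): all 17 → value 130, running total 130.00
- search (136/21 per unit): all 21 → value 136, running total 266.00
- auth (153/28 per unit): all 28 → value 153, running total 419.00
- thumbnailer (169/31 per unit): 10 of 31 → value 10×169/31 = 54.5161, running total 473.52
Total 473.52.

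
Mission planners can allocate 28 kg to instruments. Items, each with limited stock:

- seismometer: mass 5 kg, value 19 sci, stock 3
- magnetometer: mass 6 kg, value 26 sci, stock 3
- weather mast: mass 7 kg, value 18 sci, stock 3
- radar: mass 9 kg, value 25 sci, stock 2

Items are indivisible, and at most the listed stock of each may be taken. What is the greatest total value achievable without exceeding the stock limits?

Best selections within mass 28 and stock limits:
- 2×seismometer + 3×magnetometer: mass 28, value 116
- 3×seismometer + 2×magnetometer: mass 27, value 109
- 3×magnetometer + 1×radar: mass 27, value 103
Best: 116 sci.

116 sci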